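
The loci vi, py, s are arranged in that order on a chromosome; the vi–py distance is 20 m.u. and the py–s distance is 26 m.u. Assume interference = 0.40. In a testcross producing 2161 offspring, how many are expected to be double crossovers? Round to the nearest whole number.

67

Map distances give recombination frequencies of 0.200 and 0.260 for the two intervals.
With interference 0.40 (so coincidence = 0.60), expected double-crossover frequency = 0.200 × 0.260 × 0.60 = 0.03120.
Expected number = 0.03120 × 2161 = 67.42 ≈ 67.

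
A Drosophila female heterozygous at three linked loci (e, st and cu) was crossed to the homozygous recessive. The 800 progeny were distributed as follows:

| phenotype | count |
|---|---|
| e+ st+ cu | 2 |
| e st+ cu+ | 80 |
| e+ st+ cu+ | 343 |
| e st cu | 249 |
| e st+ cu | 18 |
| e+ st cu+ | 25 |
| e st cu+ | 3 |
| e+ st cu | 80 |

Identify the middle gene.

The two most frequent reciprocal classes, e st cu and e+ st+ cu+, are the parental types, so the F1 was e st cu / e+ st+ cu+.
The two rarest classes, e st cu+ and e+ st+ cu, are the double crossovers. Comparing them with the parentals, only the cu allele has switched, so cu is the middle locus and the order is st – cu – e.

cu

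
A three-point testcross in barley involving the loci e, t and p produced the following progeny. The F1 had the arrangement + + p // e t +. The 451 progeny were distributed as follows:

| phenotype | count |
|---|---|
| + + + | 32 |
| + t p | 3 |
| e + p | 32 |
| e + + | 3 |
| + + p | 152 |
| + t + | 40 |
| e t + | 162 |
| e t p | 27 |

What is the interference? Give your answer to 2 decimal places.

The two rarest classes, + t p and e + +, are the double crossovers. Comparing them with the parentals, only the t allele has switched, so t is the middle locus and the order is e – t – p.
e–t: (72 + 6)/451 = 0.1729; t–p: (59 + 6)/451 = 0.1441.
Expected DCO frequency = 0.1729 × 0.1441 ≈ 0.02491; observed = 6/451 ≈ 0.01330.
Coefficient of coincidence = 0.01330/0.02491 ≈ 0.53; interference = 1 − 0.53 = 0.47.

0.47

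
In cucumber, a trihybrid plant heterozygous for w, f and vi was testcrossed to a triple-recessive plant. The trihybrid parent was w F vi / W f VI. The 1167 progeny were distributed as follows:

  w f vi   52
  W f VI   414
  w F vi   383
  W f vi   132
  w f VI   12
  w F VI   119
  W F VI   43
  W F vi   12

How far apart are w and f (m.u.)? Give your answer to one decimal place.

10.2 m.u.

The two rarest classes, W F vi and w f VI, are the double crossovers. Comparing them with the parentals, only the w allele has switched, so w is the middle locus and the order is vi – w – f.
Crossovers in the w–f interval produce the single-crossover classes w f vi and W F VI (52 + 43 = 95) plus the double crossovers (24).
RF(w–f) = (95 + 24) / 1167 = 119/1167 = 0.1020 → 10.2 m.u.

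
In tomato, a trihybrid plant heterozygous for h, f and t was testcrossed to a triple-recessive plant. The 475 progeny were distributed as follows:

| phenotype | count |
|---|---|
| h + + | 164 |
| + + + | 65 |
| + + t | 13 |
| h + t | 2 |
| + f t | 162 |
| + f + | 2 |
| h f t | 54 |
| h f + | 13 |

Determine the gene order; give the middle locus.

t

The two most frequent reciprocal classes, h + + and + f t, are the parental types, so the F1 was h + + / + f t.
The two rarest classes, h + t and + f +, are the double crossovers. Comparing them with the parentals, only the t allele has switched, so t is the middle locus and the order is h – t – f.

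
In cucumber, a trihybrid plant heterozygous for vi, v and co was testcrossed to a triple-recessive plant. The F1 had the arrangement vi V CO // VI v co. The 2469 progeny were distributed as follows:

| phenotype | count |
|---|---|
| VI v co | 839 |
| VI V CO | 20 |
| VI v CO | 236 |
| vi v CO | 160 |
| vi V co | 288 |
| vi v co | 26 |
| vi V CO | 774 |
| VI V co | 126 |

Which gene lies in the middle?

vi

The two rarest classes, VI V CO and vi v co, are the double crossovers. Comparing them with the parentals, only the vi allele has switched, so vi is the middle locus and the order is co – vi – v.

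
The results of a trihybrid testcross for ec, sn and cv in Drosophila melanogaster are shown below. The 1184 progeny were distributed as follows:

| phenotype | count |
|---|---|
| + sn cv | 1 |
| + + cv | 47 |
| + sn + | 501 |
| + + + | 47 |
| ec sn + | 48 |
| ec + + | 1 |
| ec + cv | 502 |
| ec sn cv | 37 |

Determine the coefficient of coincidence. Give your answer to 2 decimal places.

0.28

The two most frequent reciprocal classes, + sn + and ec + cv, are the parental types, so the F1 was + sn + / ec + cv.
The two rarest classes, + sn cv and ec + +, are the double crossovers. Comparing them with the parentals, only the cv allele has switched, so cv is the middle locus and the order is sn – cv – ec.
sn–cv: (84 + 2)/1184 = 0.0726; cv–ec: (95 + 2)/1184 = 0.0819.
Expected DCO frequency = 0.0726 × 0.0819 ≈ 0.00595; observed = 2/1184 ≈ 0.00169.
Coefficient of coincidence = 0.00169/0.00595 ≈ 0.28.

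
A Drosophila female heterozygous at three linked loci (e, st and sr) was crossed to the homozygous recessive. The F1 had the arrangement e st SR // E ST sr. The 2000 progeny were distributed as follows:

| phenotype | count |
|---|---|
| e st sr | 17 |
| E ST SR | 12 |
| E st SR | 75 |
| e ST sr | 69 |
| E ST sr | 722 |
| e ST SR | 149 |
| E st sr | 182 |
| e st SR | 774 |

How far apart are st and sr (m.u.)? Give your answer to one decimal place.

The two rarest classes, e st sr and E ST SR, are the double crossovers. Comparing them with the parentals, only the sr allele has switched, so sr is the middle locus and the order is st – sr – e.
Crossovers in the st–sr interval produce the single-crossover classes e ST SR and E st sr (149 + 182 = 331) plus the double crossovers (29).
RF(st–sr) = (331 + 29) / 2000 = 360/2000 = 0.1800 → 18.0 m.u.

18.0 m.u.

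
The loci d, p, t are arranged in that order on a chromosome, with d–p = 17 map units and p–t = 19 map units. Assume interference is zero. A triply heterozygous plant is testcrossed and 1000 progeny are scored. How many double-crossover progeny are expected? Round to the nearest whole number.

Map distances give recombination frequencies of 0.170 and 0.190 for the two intervals.
With no interference, expected double-crossover frequency = 0.170 × 0.190 = 0.03230.
Expected number = 0.03230 × 1000 = 32.30 ≈ 32.

32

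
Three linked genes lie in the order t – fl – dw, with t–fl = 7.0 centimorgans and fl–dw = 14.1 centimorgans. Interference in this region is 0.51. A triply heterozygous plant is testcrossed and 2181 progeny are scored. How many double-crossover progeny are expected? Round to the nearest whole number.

11

Map distances give recombination frequencies of 0.070 and 0.141 for the two intervals.
With interference 0.51 (so coincidence = 0.49), expected double-crossover frequency = 0.070 × 0.141 × 0.49 = 0.00484.
Expected number = 0.00484 × 2181 = 10.55 ≈ 11.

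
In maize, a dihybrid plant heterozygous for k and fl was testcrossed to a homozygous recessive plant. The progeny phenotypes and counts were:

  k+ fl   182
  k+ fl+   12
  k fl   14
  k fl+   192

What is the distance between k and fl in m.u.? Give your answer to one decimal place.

The two most frequent classes, k+ fl (182) and k fl+ (192), are the parental types, so the F1 was k+ fl / k fl+.
The recombinant classes are k+ fl+ and k fl: 12 + 14 = 26.
Recombination frequency = 26/400 = 0.0650 ≈ 6.5%, i.e. 6.5 m.u.

6.5 m.u.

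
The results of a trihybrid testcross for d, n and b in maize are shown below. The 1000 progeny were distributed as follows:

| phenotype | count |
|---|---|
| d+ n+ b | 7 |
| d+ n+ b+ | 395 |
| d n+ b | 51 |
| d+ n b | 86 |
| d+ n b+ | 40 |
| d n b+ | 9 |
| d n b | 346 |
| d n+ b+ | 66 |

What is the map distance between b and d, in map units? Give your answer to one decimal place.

16.8 map units

The two most frequent reciprocal classes, d+ n+ b+ and d n b, are the parental types, so the F1 was d+ n+ b+ / d n b.
The two rarest classes, d+ n+ b and d n b+, are the double crossovers. Comparing them with the parentals, only the b allele has switched, so b is the middle locus and the order is d – b – n.
Crossovers in the d–b interval produce the single-crossover classes d n+ b+ and d+ n b (66 + 86 = 152) plus the double crossovers (16).
RF(d–b) = (152 + 16) / 1000 = 168/1000 = 0.1680 → 16.8 map units.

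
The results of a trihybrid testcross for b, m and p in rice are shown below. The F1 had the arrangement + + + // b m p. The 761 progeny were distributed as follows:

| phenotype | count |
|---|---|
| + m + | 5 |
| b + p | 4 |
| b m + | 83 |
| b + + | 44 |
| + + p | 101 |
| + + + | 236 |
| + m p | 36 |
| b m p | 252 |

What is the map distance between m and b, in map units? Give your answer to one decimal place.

The two rarest classes, + m + and b + p, are the double crossovers. Comparing them with the parentals, only the m allele has switched, so m is the middle locus and the order is b – m – p.
Crossovers in the b–m interval produce the single-crossover classes b + + and + m p (44 + 36 = 80) plus the double crossovers (9).
RF(b–m) = (80 + 9) / 761 = 89/761 = 0.1170 → 11.7 map units.

11.7 map units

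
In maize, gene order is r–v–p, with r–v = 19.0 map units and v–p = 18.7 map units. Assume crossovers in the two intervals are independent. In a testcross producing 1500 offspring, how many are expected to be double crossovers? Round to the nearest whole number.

Map distances give recombination frequencies of 0.190 and 0.187 for the two intervals.
With no interference, expected double-crossover frequency = 0.190 × 0.187 = 0.03553.
Expected number = 0.03553 × 1500 = 53.30 ≈ 53.

53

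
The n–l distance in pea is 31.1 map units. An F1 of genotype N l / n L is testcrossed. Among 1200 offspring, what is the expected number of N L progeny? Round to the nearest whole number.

A map distance of 31.1 map units corresponds to a recombination frequency of 0.311.
The F1 is N l / n L, so N L is a recombinant gamete class with expected frequency r/2 = 0.311/2 = 0.1555.
Expected number = 0.1555 × 1200 = 186.60 ≈ 187.

187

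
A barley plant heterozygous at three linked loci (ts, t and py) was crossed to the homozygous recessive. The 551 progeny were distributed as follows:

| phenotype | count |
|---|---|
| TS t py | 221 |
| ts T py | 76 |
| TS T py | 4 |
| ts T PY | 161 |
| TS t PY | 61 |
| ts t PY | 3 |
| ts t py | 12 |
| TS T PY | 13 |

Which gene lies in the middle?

The two most frequent reciprocal classes, ts T PY and TS t py, are the parental types, so the F1 was ts T PY / TS t py.
The two rarest classes, ts t PY and TS T py, are the double crossovers. Comparing them with the parentals, only the t allele has switched, so t is the middle locus and the order is py – t – ts.

t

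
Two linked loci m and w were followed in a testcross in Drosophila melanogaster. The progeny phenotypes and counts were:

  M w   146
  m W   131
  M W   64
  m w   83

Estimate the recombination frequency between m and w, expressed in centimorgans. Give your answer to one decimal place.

The two most frequent classes, M w (146) and m W (131), are the parental types, so the F1 was M w / m W.
The recombinant classes are M W and m w: 64 + 83 = 147.
Recombination frequency = 147/424 = 0.3467 ≈ 34.7%, i.e. 34.7 centimorgans.

34.7 centimorgans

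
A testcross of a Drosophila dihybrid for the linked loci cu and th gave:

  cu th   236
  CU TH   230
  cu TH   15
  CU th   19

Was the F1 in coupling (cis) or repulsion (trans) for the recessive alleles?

The two most frequent classes are CU TH (230) and cu th (236); these are the parental (non-recombinant) types.
So the F1 carried CU TH on one chromosome and cu th on the other — the recessive alleles are on the same chromosome (cis / coupling).

cis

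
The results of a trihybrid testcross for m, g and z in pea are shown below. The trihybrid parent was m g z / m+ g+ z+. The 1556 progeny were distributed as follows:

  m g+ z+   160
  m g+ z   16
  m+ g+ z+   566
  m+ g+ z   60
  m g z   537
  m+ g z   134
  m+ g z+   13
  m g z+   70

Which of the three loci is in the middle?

g

The two rarest classes, m g+ z and m+ g z+, are the double crossovers. Comparing them with the parentals, only the g allele has switched, so g is the middle locus and the order is z – g – m.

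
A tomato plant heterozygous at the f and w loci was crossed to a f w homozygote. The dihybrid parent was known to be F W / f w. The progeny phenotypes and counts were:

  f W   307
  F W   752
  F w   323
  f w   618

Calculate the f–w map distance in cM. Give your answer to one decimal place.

31.5 cM

The recombinant classes are F w and f W: 323 + 307 = 630.
Recombination frequency = 630/2000 = 0.3150 ≈ 31.5%, i.e. 31.5 cM.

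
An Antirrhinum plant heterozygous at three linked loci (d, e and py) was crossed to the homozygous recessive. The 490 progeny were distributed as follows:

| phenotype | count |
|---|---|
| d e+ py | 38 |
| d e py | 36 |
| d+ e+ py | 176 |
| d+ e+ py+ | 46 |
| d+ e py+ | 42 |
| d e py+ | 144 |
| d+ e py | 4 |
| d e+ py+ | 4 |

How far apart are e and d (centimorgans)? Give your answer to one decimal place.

The two most frequent reciprocal classes, d e py+ and d+ e+ py, are the parental types, so the F1 was d e py+ / d+ e+ py.
The two rarest classes, d e+ py+ and d+ e py, are the double crossovers. Comparing them with the parentals, only the e allele has switched, so e is the middle locus and the order is d – e – py.
Crossovers in the d–e interval produce the single-crossover classes d+ e py+ and d e+ py (42 + 38 = 80) plus the double crossovers (8).
RF(d–e) = (80 + 8) / 490 = 88/490 = 0.1796 → 18.0 centimorgans.

18.0 centimorgans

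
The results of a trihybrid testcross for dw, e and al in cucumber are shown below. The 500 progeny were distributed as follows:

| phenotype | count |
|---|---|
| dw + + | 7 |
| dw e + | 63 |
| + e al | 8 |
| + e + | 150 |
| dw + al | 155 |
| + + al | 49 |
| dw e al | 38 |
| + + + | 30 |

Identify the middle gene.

The two most frequent reciprocal classes, dw + al and + e +, are the parental types, so the F1 was dw + al / + e +.
The two rarest classes, dw + + and + e al, are the double crossovers. Comparing them with the parentals, only the al allele has switched, so al is the middle locus and the order is e – al – dw.

al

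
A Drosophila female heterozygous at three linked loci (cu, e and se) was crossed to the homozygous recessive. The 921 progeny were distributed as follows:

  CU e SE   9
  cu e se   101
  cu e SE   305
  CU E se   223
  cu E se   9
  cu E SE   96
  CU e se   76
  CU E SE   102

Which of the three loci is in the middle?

cu

The two most frequent reciprocal classes, cu e SE and CU E se, are the parental types, so the F1 was cu e SE / CU E se.
The two rarest classes, CU e SE and cu E se, are the double crossovers. Comparing them with the parentals, only the cu allele has switched, so cu is the middle locus and the order is e – cu – se.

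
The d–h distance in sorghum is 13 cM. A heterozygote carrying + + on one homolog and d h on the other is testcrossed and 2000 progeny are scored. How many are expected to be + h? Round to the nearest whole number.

130

A map distance of 13 cM corresponds to a recombination frequency of 0.130.
The F1 is + + / d h, so + h is a recombinant gamete class with expected frequency r/2 = 0.130/2 = 0.0650.
Expected number = 0.0650 × 2000 = 130.00 ≈ 130.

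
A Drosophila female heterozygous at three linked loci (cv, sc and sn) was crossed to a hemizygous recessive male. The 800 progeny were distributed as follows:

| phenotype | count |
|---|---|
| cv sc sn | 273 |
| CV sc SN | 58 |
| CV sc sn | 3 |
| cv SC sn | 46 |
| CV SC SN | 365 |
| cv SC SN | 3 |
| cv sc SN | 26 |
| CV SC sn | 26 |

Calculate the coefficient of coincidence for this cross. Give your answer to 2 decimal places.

The two most frequent reciprocal classes, CV SC SN and cv sc sn, are the parental types, so the F1 was CV SC SN / cv sc sn.
The two rarest classes, cv SC SN and CV sc sn, are the double crossovers. Comparing them with the parentals, only the cv allele has switched, so cv is the middle locus and the order is sn – cv – sc.
sn–cv: (52 + 6)/800 = 0.0725; cv–sc: (104 + 6)/800 = 0.1375.
Expected DCO frequency = 0.0725 × 0.1375 ≈ 0.00997; observed = 6/800 ≈ 0.00750.
Coefficient of coincidence = 0.00750/0.00997 ≈ 0.75.

0.75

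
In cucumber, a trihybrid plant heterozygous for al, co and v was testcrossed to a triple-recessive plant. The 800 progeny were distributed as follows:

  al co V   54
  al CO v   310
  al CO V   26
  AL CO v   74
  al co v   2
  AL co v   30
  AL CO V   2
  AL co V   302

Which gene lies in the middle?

The two most frequent reciprocal classes, al CO v and AL co V, are the parental types, so the F1 was al CO v / AL co V.
The two rarest classes, al co v and AL CO V, are the double crossovers. Comparing them with the parentals, only the co allele has switched, so co is the middle locus and the order is v – co – al.

co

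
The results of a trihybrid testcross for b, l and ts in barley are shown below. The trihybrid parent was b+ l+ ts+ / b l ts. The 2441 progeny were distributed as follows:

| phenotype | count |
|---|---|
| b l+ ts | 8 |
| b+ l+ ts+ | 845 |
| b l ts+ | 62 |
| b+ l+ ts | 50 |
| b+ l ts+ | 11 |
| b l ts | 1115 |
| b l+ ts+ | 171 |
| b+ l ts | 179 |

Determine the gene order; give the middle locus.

l

The two rarest classes, b+ l ts+ and b l+ ts, are the double crossovers. Comparing them with the parentals, only the l allele has switched, so l is the middle locus and the order is b – l – ts.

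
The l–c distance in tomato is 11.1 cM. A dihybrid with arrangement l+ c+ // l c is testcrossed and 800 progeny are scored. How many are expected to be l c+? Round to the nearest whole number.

44

A map distance of 11.1 cM corresponds to a recombination frequency of 0.111.
The F1 is l+ c+ / l c, so l c+ is a recombinant gamete class with expected frequency r/2 = 0.111/2 = 0.0555.
Expected number = 0.0555 × 800 = 44.40 ≈ 44.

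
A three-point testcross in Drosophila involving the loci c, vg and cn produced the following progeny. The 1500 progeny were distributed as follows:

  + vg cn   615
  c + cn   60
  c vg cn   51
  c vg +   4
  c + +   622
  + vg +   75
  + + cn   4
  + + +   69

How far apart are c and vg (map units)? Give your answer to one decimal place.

The two most frequent reciprocal classes, + vg cn and c + +, are the parental types, so the F1 was + vg cn / c + +.
The two rarest classes, + + cn and c vg +, are the double crossovers. Comparing them with the parentals, only the vg allele has switched, so vg is the middle locus and the order is c – vg – cn.
Crossovers in the c–vg interval produce the single-crossover classes c vg cn and + + + (51 + 69 = 120) plus the double crossovers (8).
RF(c–vg) = (120 + 8) / 1500 = 128/1500 = 0.0853 → 8.5 map units.

8.5 map units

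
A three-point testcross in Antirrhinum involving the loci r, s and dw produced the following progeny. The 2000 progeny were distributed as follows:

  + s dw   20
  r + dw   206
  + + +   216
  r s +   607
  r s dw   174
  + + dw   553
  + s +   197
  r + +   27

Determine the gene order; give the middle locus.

s

The two most frequent reciprocal classes, r s + and + + dw, are the parental types, so the F1 was r s + / + + dw.
The two rarest classes, r + + and + s dw, are the double crossovers. Comparing them with the parentals, only the s allele has switched, so s is the middle locus and the order is dw – s – r.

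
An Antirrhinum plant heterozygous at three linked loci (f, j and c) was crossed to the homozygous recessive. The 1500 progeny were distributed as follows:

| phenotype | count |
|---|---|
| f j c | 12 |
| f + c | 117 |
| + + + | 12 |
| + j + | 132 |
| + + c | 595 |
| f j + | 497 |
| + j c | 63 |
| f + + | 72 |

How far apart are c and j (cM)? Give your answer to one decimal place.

10.6 cM

The two most frequent reciprocal classes, + + c and f j +, are the parental types, so the F1 was + + c / f j +.
The two rarest classes, + + + and f j c, are the double crossovers. Comparing them with the parentals, only the c allele has switched, so c is the middle locus and the order is j – c – f.
Crossovers in the j–c interval produce the single-crossover classes + j c and f + + (63 + 72 = 135) plus the double crossovers (24).
RF(j–c) = (135 + 24) / 1500 = 159/1500 = 0.1060 → 10.6 cM.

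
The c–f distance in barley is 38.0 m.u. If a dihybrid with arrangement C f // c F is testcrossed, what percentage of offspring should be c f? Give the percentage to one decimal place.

19.0%

A map distance of 38.0 m.u. corresponds to a recombination frequency of 0.380.
The F1 is C f / c F, so c f is a recombinant gamete class with expected frequency r/2 = 0.380/2 = 0.1900.
That is 0.1900 = 19.0% of the progeny.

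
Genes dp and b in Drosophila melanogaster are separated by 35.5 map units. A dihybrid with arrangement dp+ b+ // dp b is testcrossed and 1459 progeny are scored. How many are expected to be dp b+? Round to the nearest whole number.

A map distance of 35.5 map units corresponds to a recombination frequency of 0.355.
The F1 is dp+ b+ / dp b, so dp b+ is a recombinant gamete class with expected frequency r/2 = 0.355/2 = 0.1775.
Expected number = 0.1775 × 1459 = 258.97 ≈ 259.

259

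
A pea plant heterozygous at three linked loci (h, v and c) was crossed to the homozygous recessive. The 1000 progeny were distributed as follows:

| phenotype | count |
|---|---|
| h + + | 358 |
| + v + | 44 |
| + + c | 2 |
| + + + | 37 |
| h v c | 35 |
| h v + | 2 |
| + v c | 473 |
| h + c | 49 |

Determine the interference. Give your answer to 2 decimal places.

The two most frequent reciprocal classes, h + + and + v c, are the parental types, so the F1 was h + + / + v c.
The two rarest classes, h v + and + + c, are the double crossovers. Comparing them with the parentals, only the v allele has switched, so v is the middle locus and the order is c – v – h.
c–v: (93 + 4)/1000 = 0.0970; v–h: (72 + 4)/1000 = 0.0760.
Expected DCO frequency = 0.0970 × 0.0760 ≈ 0.00737; observed = 4/1000 ≈ 0.00400.
Coefficient of coincidence = 0.00400/0.00737 ≈ 0.54; interference = 1 − 0.54 = 0.46.

0.46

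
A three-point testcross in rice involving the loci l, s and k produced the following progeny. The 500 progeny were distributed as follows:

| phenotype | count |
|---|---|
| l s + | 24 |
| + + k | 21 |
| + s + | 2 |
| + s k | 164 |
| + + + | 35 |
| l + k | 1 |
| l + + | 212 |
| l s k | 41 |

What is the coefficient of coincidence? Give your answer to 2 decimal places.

0.40

The two most frequent reciprocal classes, l + + and + s k, are the parental types, so the F1 was l + + / + s k.
The two rarest classes, l + k and + s +, are the double crossovers. Comparing them with the parentals, only the k allele has switched, so k is the middle locus and the order is s – k – l.
s–k: (45 + 3)/500 = 0.0960; k–l: (76 + 3)/500 = 0.1580.
Expected DCO frequency = 0.0960 × 0.1580 ≈ 0.01517; observed = 3/500 ≈ 0.00600.
Coefficient of coincidence = 0.00600/0.01517 ≈ 0.40.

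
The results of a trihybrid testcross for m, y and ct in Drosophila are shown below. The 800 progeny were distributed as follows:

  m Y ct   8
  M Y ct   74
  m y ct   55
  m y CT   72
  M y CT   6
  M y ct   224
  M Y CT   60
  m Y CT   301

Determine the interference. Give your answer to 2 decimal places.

The two most frequent reciprocal classes, M y ct and m Y CT, are the parental types, so the F1 was M y ct / m Y CT.
The two rarest classes, M y CT and m Y ct, are the double crossovers. Comparing them with the parentals, only the ct allele has switched, so ct is the middle locus and the order is m – ct – y.
m–ct: (115 + 14)/800 = 0.1613; ct–y: (146 + 14)/800 = 0.2000.
Expected DCO frequency = 0.1613 × 0.2000 ≈ 0.03226; observed = 14/800 ≈ 0.01750.
Coefficient of coincidence = 0.01750/0.03226 ≈ 0.54; interference = 1 − 0.54 = 0.46.

0.46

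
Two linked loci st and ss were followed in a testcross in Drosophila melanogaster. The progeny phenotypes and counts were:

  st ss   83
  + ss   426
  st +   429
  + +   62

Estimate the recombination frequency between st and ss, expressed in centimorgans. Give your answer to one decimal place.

The two most frequent classes, + ss (426) and st + (429), are the parental types, so the F1 was + ss / st +.
The recombinant classes are + + and st ss: 62 + 83 = 145.
Recombination frequency = 145/1000 = 0.1450 ≈ 14.5%, i.e. 14.5 centimorgans.

14.5 centimorgans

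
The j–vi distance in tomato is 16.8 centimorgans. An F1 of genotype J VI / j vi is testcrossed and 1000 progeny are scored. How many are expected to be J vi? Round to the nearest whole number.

84

A map distance of 16.8 centimorgans corresponds to a recombination frequency of 0.168.
The F1 is J VI / j vi, so J vi is a recombinant gamete class with expected frequency r/2 = 0.168/2 = 0.0840.
Expected number = 0.0840 × 1000 = 84.00 ≈ 84.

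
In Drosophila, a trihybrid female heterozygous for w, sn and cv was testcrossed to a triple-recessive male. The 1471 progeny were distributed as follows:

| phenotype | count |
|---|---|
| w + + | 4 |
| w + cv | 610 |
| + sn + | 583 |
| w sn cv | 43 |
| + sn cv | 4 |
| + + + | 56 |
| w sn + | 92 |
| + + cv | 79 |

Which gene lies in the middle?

cv

The two most frequent reciprocal classes, w + cv and + sn +, are the parental types, so the F1 was w + cv / + sn +.
The two rarest classes, w + + and + sn cv, are the double crossovers. Comparing them with the parentals, only the cv allele has switched, so cv is the middle locus and the order is w – cv – sn.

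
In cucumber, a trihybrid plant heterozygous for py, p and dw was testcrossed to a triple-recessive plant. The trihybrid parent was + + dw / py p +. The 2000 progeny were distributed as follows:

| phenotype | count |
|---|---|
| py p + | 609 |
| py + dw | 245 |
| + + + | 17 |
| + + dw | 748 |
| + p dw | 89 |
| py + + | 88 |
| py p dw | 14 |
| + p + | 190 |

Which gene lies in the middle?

The two rarest classes, + + + and py p dw, are the double crossovers. Comparing them with the parentals, only the dw allele has switched, so dw is the middle locus and the order is py – dw – p.

dw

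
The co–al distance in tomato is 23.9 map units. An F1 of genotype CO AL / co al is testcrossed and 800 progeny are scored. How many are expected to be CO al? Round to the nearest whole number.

96

A map distance of 23.9 map units corresponds to a recombination frequency of 0.239.
The F1 is CO AL / co al, so CO al is a recombinant gamete class with expected frequency r/2 = 0.239/2 = 0.1195.
Expected number = 0.1195 × 800 = 95.60 ≈ 96.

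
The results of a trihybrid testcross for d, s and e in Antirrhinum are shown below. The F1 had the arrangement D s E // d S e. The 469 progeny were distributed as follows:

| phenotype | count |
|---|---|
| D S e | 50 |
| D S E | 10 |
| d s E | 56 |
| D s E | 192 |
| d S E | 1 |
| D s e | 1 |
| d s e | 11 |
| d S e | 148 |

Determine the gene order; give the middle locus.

The two rarest classes, D s e and d S E, are the double crossovers. Comparing them with the parentals, only the e allele has switched, so e is the middle locus and the order is s – e – d.

e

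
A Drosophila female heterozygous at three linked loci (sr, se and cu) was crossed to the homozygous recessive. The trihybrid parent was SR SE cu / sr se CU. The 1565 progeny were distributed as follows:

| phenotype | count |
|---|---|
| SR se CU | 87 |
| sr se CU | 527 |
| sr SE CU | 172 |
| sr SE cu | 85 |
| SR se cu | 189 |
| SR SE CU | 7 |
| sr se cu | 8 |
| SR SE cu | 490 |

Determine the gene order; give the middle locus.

cu

The two rarest classes, SR SE CU and sr se cu, are the double crossovers. Comparing them with the parentals, only the cu allele has switched, so cu is the middle locus and the order is sr – cu – se.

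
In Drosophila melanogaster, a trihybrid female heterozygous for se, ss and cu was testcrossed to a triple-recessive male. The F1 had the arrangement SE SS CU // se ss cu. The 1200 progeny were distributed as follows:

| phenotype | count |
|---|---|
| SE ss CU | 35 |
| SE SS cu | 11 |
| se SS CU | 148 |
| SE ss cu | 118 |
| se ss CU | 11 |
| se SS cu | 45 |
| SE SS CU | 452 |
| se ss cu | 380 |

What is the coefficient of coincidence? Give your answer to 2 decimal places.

0.90

The two rarest classes, SE SS cu and se ss CU, are the double crossovers. Comparing them with the parentals, only the cu allele has switched, so cu is the middle locus and the order is ss – cu – se.
ss–cu: (80 + 22)/1200 = 0.0850; cu–se: (266 + 22)/1200 = 0.2400.
Expected DCO frequency = 0.0850 × 0.2400 ≈ 0.02040; observed = 22/1200 ≈ 0.01833.
Coefficient of coincidence = 0.01833/0.02040 ≈ 0.90.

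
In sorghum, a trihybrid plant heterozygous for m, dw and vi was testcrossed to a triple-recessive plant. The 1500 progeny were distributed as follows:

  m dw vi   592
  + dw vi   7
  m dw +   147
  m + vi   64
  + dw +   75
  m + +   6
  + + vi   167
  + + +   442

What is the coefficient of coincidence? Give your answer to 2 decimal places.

The two most frequent reciprocal classes, m dw vi and + + +, are the parental types, so the F1 was m dw vi / + + +.
The two rarest classes, + dw vi and m + +, are the double crossovers. Comparing them with the parentals, only the m allele has switched, so m is the middle locus and the order is vi – m – dw.
vi–m: (314 + 13)/1500 = 0.2180; m–dw: (139 + 13)/1500 = 0.1013.
Expected DCO frequency = 0.2180 × 0.1013 ≈ 0.02208; observed = 13/1500 ≈ 0.00867.
Coefficient of coincidence = 0.00867/0.02208 ≈ 0.39.

0.39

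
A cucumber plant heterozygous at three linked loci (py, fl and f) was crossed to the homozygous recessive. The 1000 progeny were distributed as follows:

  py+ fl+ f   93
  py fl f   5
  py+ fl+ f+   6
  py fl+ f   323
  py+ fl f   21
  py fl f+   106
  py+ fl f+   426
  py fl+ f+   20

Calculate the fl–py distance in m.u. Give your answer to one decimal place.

21.0 m.u.

The two most frequent reciprocal classes, py fl+ f and py+ fl f+, are the parental types, so the F1 was py fl+ f / py+ fl f+.
The two rarest classes, py fl f and py+ fl+ f+, are the double crossovers. Comparing them with the parentals, only the fl allele has switched, so fl is the middle locus and the order is py – fl – f.
Crossovers in the py–fl interval produce the single-crossover classes py+ fl+ f and py fl f+ (93 + 106 = 199) plus the double crossovers (11).
RF(py–fl) = (199 + 11) / 1000 = 210/1000 = 0.2100 → 21.0 m.u.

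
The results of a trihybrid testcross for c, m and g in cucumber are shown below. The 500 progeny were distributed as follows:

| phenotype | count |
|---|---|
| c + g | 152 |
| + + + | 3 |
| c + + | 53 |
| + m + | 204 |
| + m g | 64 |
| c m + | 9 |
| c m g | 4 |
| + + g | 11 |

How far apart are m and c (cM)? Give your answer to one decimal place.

The two most frequent reciprocal classes, + m + and c + g, are the parental types, so the F1 was + m + / c + g.
The two rarest classes, + + + and c m g, are the double crossovers. Comparing them with the parentals, only the m allele has switched, so m is the middle locus and the order is c – m – g.
Crossovers in the c–m interval produce the single-crossover classes c m + and + + g (9 + 11 = 20) plus the double crossovers (7).
RF(c–m) = (20 + 7) / 500 = 27/500 = 0.0540 → 5.4 cM.

5.4 cM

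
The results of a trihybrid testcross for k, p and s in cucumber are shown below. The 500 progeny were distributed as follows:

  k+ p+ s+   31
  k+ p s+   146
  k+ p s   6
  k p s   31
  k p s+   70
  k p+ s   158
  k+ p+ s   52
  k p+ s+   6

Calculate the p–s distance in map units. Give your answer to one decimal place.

The two most frequent reciprocal classes, k+ p s+ and k p+ s, are the parental types, so the F1 was k+ p s+ / k p+ s.
The two rarest classes, k+ p s and k p+ s+, are the double crossovers. Comparing them with the parentals, only the s allele has switched, so s is the middle locus and the order is p – s – k.
Crossovers in the p–s interval produce the single-crossover classes k+ p+ s+ and k p s (31 + 31 = 62) plus the double crossovers (12).
RF(p–s) = (62 + 12) / 500 = 74/500 = 0.1480 → 14.8 map units.

14.8 map units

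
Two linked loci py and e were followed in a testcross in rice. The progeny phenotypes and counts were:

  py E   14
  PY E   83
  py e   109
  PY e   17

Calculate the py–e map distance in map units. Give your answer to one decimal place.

13.9 map units

The two most frequent classes, PY E (83) and py e (109), are the parental types, so the F1 was PY E / py e.
The recombinant classes are PY e and py E: 17 + 14 = 31.
Recombination frequency = 31/223 = 0.1390 ≈ 13.9%, i.e. 13.9 map units.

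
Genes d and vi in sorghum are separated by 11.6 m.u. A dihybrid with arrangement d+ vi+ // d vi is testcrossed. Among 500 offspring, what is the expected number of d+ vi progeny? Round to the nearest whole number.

29

A map distance of 11.6 m.u. corresponds to a recombination frequency of 0.116.
The F1 is d+ vi+ / d vi, so d+ vi is a recombinant gamete class with expected frequency r/2 = 0.116/2 = 0.0580.
Expected number = 0.0580 × 500 = 29.00 ≈ 29.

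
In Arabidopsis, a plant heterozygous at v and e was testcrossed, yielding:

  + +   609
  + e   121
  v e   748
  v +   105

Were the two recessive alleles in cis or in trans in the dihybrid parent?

The two most frequent classes are + + (609) and v e (748); these are the parental (non-recombinant) types.
So the F1 carried + + on one chromosome and v e on the other — the recessive alleles are on the same chromosome (cis / coupling).

cis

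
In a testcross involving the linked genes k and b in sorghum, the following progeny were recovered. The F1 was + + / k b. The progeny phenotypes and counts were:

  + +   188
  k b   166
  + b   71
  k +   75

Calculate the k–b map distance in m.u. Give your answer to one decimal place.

The recombinant classes are + b and k +: 71 + 75 = 146.
Recombination frequency = 146/500 = 0.2920 ≈ 29.2%, i.e. 29.2 m.u.

29.2 m.u.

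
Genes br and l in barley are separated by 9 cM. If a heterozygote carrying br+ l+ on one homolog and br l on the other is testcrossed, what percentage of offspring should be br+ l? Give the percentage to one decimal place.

4.5%

A map distance of 9 cM corresponds to a recombination frequency of 0.090.
The F1 is br+ l+ / br l, so br+ l is a recombinant gamete class with expected frequency r/2 = 0.090/2 = 0.0450.
That is 0.0450 = 4.5% of the progeny.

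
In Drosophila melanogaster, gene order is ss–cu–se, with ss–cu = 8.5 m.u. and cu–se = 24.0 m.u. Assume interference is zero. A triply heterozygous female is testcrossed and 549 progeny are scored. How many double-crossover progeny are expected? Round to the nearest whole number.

Map distances give recombination frequencies of 0.085 and 0.240 for the two intervals.
With no interference, expected double-crossover frequency = 0.085 × 0.240 = 0.02040.
Expected number = 0.02040 × 549 = 11.20 ≈ 11.

11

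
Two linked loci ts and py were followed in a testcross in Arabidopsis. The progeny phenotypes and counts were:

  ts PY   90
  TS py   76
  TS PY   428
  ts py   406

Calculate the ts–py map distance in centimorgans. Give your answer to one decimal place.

16.6 centimorgans

The two most frequent classes, TS PY (428) and ts py (406), are the parental types, so the F1 was TS PY / ts py.
The recombinant classes are TS py and ts PY: 76 + 90 = 166.
Recombination frequency = 166/1000 = 0.1660 ≈ 16.6%, i.e. 16.6 centimorgans.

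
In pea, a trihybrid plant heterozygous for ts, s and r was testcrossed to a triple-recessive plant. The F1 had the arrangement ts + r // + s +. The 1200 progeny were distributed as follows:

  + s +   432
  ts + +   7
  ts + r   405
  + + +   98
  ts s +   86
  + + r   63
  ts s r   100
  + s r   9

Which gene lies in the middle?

The two rarest classes, ts + + and + s r, are the double crossovers. Comparing them with the parentals, only the r allele has switched, so r is the middle locus and the order is ts – r – s.

r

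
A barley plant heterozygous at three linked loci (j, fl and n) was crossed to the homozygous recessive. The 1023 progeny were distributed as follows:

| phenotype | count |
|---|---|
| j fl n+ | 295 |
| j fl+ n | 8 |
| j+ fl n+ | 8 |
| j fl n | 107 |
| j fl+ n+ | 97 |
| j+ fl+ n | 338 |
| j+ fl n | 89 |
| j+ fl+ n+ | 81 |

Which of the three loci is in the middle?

The two most frequent reciprocal classes, j fl n+ and j+ fl+ n, are the parental types, so the F1 was j fl n+ / j+ fl+ n.
The two rarest classes, j+ fl n+ and j fl+ n, are the double crossovers. Comparing them with the parentals, only the j allele has switched, so j is the middle locus and the order is n – j – fl.

j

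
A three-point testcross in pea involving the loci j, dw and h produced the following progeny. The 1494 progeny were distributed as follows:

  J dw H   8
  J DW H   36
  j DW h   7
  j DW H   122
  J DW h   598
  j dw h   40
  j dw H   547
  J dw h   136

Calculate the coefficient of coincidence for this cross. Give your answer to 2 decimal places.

The two most frequent reciprocal classes, j dw H and J DW h, are the parental types, so the F1 was j dw H / J DW h.
The two rarest classes, J dw H and j DW h, are the double crossovers. Comparing them with the parentals, only the j allele has switched, so j is the middle locus and the order is dw – j – h.
dw–j: (258 + 15)/1494 = 0.1827; j–h: (76 + 15)/1494 = 0.0609.
Expected DCO frequency = 0.1827 × 0.0609 ≈ 0.01113; observed = 15/1494 ≈ 0.01004.
Coefficient of coincidence = 0.01004/0.01113 ≈ 0.90.

0.90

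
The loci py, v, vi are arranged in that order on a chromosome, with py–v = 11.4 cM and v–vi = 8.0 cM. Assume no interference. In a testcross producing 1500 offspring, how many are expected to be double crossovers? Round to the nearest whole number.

Map distances give recombination frequencies of 0.114 and 0.080 for the two intervals.
With no interference, expected double-crossover frequency = 0.114 × 0.080 = 0.00912.
Expected number = 0.00912 × 1500 = 13.68 ≈ 14.

14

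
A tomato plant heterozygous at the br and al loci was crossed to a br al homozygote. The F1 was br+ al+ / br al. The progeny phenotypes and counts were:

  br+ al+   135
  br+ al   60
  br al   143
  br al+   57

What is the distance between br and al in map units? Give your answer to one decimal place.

29.6 map units

The recombinant classes are br+ al and br al+: 60 + 57 = 117.
Recombination frequency = 117/395 = 0.2962 ≈ 29.6%, i.e. 29.6 map units.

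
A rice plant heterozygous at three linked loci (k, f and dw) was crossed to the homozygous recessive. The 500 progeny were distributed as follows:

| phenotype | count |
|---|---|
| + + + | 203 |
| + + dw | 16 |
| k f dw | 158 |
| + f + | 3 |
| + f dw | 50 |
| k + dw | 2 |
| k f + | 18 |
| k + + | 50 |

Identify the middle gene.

f

The two most frequent reciprocal classes, + + + and k f dw, are the parental types, so the F1 was + + + / k f dw.
The two rarest classes, + f + and k + dw, are the double crossovers. Comparing them with the parentals, only the f allele has switched, so f is the middle locus and the order is k – f – dw.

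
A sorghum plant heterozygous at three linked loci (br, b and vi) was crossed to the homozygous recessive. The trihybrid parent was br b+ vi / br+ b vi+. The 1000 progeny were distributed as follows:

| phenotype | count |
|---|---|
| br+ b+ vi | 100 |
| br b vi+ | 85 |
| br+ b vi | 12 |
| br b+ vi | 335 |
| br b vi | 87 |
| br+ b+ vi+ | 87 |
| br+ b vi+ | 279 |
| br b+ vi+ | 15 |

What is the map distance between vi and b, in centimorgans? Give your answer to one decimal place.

The two rarest classes, br b+ vi+ and br+ b vi, are the double crossovers. Comparing them with the parentals, only the vi allele has switched, so vi is the middle locus and the order is br – vi – b.
Crossovers in the vi–b interval produce the single-crossover classes br b vi and br+ b+ vi+ (87 + 87 = 174) plus the double crossovers (27).
RF(vi–b) = (174 + 27) / 1000 = 201/1000 = 0.2010 → 20.1 centimorgans.

20.1 centimorgans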